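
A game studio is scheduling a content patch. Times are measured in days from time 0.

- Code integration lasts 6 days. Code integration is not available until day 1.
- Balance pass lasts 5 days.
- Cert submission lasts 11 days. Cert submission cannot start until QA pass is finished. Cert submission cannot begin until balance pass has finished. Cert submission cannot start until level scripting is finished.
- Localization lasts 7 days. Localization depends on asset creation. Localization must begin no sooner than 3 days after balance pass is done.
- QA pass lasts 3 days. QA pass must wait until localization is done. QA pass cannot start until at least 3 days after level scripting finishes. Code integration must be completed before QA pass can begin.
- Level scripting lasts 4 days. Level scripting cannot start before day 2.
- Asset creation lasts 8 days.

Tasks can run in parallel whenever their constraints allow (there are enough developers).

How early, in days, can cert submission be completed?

Balance pass can start immediately at day 0; it finishes at day 5.
Code integration cannot begin until its own release at day 1. It runs from day 1 to 1 + 6 = day 7.
After its own release at day 2, level scripting can start at day 2 and finishes at day 6.
Asset creation can start immediately at day 0; it finishes at day 8.
Localization cannot start until asset creation (finishes day 8); balance pass (finishes day 5, plus 3-day gap → day 8). The controlling bound is day 8, so localization finishes at 8 + 7 = day 15.
QA pass needs all of localization (finishes day 15); level scripting (finishes day 6, plus 3-day gap → day 9); code integration (finishes day 7). That puts its earliest start at day 15; it finishes at 15 + 3 = day 18.
Cert submission needs all of QA pass (finishes day 18); balance pass (finishes day 5); level scripting (finishes day 6). That puts its earliest start at day 18; it finishes at 18 + 11 = day 29.

29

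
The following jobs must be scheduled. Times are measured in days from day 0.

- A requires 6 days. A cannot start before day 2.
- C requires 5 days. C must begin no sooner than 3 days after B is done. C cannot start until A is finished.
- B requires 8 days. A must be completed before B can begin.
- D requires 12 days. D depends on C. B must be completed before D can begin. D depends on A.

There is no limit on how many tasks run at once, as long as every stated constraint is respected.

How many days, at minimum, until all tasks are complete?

A cannot begin until its own release at day 2. It runs from day 2 to 2 + 6 = day 8.
B waits on A (finishes day 8), so it starts at day 8 and finishes at 8 + 8 = day 16.
C has to wait for B (finishes day 16, plus 3-day gap → day 19); A (finishes day 8). The latest of these is day 19, so C runs day 19 to 19 + 5 = day 24.
D needs all of C (finishes day 24); B (finishes day 16); A (finishes day 8). That puts its earliest start at day 24; it finishes at 24 + 12 = day 36.
All tasks are finished once the last one completes. Finish times: A at 8, B at 16, C at 24, D at 36. The latest is day 36.

36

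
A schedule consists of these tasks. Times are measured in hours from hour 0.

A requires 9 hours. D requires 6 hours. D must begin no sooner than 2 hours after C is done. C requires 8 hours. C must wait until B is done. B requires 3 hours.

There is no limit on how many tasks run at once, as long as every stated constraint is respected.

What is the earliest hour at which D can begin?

13

B can start immediately at hour 0; it finishes at hour 3.
C cannot begin until B (finishes hour 3). It runs from hour 3 to 3 + 8 = hour 11.
D waits on C (finishes hour 11, plus 2-hour gap → hour 13), so the earliest it can start is hour 13.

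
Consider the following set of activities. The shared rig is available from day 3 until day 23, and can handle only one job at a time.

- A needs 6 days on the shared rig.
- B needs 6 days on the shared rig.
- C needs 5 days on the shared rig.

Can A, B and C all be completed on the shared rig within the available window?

The shared rig window is 23 − 3 = 20 days.
Running back to back, the jobs need 6 + 6 + 5 = 17 days on the shared rig.
Since 17 ≤ 20, they fit within the window.

Yes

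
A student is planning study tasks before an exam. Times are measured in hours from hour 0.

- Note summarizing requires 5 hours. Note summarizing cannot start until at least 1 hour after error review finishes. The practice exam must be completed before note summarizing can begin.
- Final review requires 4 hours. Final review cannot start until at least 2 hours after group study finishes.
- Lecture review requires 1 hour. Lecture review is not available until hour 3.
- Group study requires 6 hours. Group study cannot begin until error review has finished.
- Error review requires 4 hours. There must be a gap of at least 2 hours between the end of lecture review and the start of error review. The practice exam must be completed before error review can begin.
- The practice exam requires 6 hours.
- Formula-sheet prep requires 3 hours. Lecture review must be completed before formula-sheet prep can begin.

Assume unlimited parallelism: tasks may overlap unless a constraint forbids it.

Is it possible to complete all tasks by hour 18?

No

The practice exam has no prerequisites, so it starts at hour 0 and finishes at hour 6.
Lecture review waits on its own release at hour 3, so it starts at hour 3 and finishes at 3 + 1 = hour 4.
After lecture review (finishes hour 4), formula-sheet prep can start at hour 4 and finishes at hour 7.
Error review has to wait for lecture review (finishes hour 4, plus 2-hour gap → hour 6); the practice exam (finishes hour 6). The latest of these is hour 6, so error review runs hour 6 to 6 + 4 = hour 10.
Note summarizing has to wait for error review (finishes hour 10, plus 1-hour gap → hour 11); the practice exam (finishes hour 6). The latest of these is hour 11, so note summarizing runs hour 11 to 11 + 5 = hour 16.
Group study waits on error review (finishes hour 10), so it starts at hour 10 and finishes at 10 + 6 = hour 16.
Final review waits on group study (finishes hour 16, plus 2-hour gap → hour 18), so it starts at hour 18 and finishes at 18 + 4 = hour 22.
The earliest everything can be done is hour 22, which is after the deadline of 18, so it is not possible.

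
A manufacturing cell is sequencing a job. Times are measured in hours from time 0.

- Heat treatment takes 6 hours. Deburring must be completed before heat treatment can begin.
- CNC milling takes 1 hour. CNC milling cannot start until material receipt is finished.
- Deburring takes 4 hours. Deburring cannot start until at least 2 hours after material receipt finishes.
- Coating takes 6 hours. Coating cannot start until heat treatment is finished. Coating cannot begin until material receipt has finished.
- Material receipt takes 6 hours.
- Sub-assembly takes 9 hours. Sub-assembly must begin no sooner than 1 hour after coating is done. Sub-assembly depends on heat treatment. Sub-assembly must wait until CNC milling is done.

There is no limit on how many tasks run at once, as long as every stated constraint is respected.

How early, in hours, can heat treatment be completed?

Nothing blocks material receipt, so it runs from hour 0 to hour 6.
After material receipt (finishes hour 6, plus 2-hour gap → hour 8), deburring can start at hour 8 and finishes at hour 12.
Heat treatment cannot begin until deburring (finishes hour 12). It runs from hour 12 to 12 + 6 = hour 18.

18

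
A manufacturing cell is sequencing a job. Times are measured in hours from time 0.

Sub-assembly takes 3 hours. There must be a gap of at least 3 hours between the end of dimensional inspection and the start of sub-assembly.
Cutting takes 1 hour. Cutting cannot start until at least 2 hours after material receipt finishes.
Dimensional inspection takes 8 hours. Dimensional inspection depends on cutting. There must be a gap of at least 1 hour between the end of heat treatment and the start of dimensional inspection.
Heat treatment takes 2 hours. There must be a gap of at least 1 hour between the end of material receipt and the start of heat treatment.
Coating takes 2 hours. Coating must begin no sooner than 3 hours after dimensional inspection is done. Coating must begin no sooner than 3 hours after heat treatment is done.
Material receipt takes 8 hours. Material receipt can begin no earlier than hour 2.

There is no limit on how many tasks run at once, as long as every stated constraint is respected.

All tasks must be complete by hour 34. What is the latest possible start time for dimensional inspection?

Coating has no dependents, so it just needs to finish by hour 34. Starting by 34 − 2 = hour 32 achieves that.
Sub-assembly has no dependents, so it just needs to finish by hour 34. Starting by 34 − 3 = hour 31 achieves that.
Dimensional inspection feeds coating (must start by hour 32, minus 3-hour gap → hour 29); sub-assembly (must start by hour 31, minus 3-hour gap → hour 28). Taking the minimum, dimensional inspection must finish by hour 28 and start by 28 − 8 = hour 20.

20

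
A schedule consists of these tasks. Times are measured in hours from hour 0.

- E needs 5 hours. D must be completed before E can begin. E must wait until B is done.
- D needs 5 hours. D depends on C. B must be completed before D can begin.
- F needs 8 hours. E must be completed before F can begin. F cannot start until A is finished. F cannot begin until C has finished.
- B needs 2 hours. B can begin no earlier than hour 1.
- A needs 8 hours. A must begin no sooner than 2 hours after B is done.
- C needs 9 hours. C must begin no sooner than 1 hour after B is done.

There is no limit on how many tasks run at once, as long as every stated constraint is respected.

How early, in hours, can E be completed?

B cannot begin until its own release at hour 1. It runs from hour 1 to 1 + 2 = hour 3.
After B (finishes hour 3, plus 1-hour gap → hour 4), C can start at hour 4 and finishes at hour 13.
D cannot start until C (finishes hour 13); B (finishes hour 3). The controlling bound is hour 13, so D finishes at 13 + 5 = hour 18.
E has to wait for D (finishes hour 18); B (finishes hour 3). The latest of these is hour 18, so E runs hour 18 to 18 + 5 = hour 23.

23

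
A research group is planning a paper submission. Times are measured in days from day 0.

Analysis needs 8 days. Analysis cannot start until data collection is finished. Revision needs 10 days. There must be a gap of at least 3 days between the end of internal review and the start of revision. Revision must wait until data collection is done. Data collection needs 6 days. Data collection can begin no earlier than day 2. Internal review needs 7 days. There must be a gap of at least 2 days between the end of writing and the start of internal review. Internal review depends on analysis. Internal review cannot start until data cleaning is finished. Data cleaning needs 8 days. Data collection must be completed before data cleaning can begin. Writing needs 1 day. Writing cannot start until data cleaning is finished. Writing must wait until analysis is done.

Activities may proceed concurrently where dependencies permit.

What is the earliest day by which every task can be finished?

Data collection waits on its own release at day 2, so it starts at day 2 and finishes at 2 + 6 = day 8.
Analysis cannot begin until data collection (finishes day 8). It runs from day 8 to 8 + 8 = day 16.
Data cleaning waits on data collection (finishes day 8), so it starts at day 8 and finishes at 8 + 8 = day 16.
Writing cannot start until data cleaning (finishes day 16); analysis (finishes day 16). The controlling bound is day 16, so writing finishes at 16 + 1 = day 17.
For internal review: writing (finishes day 17, plus 2-day gap → day 19); analysis (finishes day 16); data cleaning (finishes day 16). Taking the maximum gives a start of day 19, and it finishes at 19 + 7 = day 26.
For revision: internal review (finishes day 26, plus 3-day gap → day 29); data collection (finishes day 8). Taking the maximum gives a start of day 29, and it finishes at 29 + 10 = day 39.
All tasks are finished once the last one completes. Finish times: Data collection at 8, Data cleaning at 16, Analysis at 16, Writing at 17, Internal review at 26, Revision at 39. The latest is day 39.

39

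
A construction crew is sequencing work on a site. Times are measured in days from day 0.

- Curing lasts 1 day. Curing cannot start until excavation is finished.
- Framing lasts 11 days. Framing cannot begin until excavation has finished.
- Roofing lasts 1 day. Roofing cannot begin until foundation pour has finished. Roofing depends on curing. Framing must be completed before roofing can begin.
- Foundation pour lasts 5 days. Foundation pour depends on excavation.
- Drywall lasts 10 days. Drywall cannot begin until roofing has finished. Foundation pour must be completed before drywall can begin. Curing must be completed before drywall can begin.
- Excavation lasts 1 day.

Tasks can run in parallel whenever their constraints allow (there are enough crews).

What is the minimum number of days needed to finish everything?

Excavation has no prerequisites, so it starts at day 0 and finishes at day 1.
Framing cannot begin until excavation (finishes day 1). It runs from day 1 to 1 + 11 = day 12.
Curing cannot begin until excavation (finishes day 1). It runs from day 1 to 1 + 1 = day 2.
Foundation pour cannot begin until excavation (finishes day 1). It runs from day 1 to 1 + 5 = day 6.
Roofing has to wait for foundation pour (finishes day 6); curing (finishes day 2); framing (finishes day 12). The latest of these is day 12, so roofing runs day 12 to 12 + 1 = day 13.
Drywall has to wait for roofing (finishes day 13); foundation pour (finishes day 6); curing (finishes day 2). The latest of these is day 13, so drywall runs day 13 to 13 + 10 = day 23.
All tasks are finished once the last one completes. Finish times: Excavation at 1, Foundation pour at 6, Curing at 2, Framing at 12, Roofing at 13, Drywall at 23. The latest is day 23.

23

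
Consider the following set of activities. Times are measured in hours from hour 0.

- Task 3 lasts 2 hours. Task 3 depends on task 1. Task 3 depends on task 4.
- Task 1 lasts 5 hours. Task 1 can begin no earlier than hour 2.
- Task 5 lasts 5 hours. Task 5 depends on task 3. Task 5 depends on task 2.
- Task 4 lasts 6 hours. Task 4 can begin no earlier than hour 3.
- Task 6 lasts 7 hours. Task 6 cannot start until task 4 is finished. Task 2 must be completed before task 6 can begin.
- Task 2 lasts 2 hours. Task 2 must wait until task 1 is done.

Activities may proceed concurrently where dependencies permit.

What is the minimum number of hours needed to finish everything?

16

After its own release at hour 3, task 4 can start at hour 3 and finishes at hour 9.
Task 1 cannot begin until its own release at hour 2. It runs from hour 2 to 2 + 5 = hour 7.
Task 3 has to wait for task 1 (finishes hour 7); task 4 (finishes hour 9). The latest of these is hour 9, so task 3 runs hour 9 to 9 + 2 = hour 11.
Task 2 cannot begin until task 1 (finishes hour 7). It runs from hour 7 to 7 + 2 = hour 9.
Task 6 cannot start until task 4 (finishes hour 9); task 2 (finishes hour 9). The controlling bound is hour 9, so task 6 finishes at 9 + 7 = hour 16.
Task 5 cannot start until task 3 (finishes hour 11); task 2 (finishes hour 9). The controlling bound is hour 11, so task 5 finishes at 11 + 5 = hour 16.
All tasks are finished once the last one completes. Finish times: Task 1 at 7, Task 2 at 9, Task 3 at 11, Task 4 at 9, Task 5 at 16, Task 6 at 16. The latest is hour 16.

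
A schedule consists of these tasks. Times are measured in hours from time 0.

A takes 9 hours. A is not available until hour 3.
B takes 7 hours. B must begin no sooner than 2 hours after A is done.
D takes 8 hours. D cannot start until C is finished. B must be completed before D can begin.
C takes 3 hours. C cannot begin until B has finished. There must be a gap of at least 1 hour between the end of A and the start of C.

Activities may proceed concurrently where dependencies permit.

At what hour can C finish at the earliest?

After its own release at hour 3, A can start at hour 3 and finishes at hour 12.
After A (finishes hour 12, plus 2-hour gap → hour 14), B can start at hour 14 and finishes at hour 21.
C has to wait for B (finishes hour 21); A (finishes hour 12, plus 1-hour gap → hour 13). The latest of these is hour 21, so C runs hour 21 to 21 + 3 = hour 24.

24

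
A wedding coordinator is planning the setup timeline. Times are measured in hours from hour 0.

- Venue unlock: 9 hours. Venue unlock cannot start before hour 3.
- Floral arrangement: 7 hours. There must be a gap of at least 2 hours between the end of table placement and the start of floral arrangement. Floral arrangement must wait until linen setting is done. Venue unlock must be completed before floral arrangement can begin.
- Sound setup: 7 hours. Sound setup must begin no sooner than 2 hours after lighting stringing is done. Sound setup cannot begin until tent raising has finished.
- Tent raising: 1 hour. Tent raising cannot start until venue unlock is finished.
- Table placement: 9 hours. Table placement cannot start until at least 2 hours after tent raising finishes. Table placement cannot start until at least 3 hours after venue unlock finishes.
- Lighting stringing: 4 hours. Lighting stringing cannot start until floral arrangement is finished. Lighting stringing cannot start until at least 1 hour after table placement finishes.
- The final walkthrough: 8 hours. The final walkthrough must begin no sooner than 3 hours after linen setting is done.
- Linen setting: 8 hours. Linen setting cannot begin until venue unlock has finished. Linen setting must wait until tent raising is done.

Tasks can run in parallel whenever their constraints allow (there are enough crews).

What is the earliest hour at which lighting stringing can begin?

33

Venue unlock cannot begin until its own release at hour 3. It runs from hour 3 to 3 + 9 = hour 12.
Tent raising waits on venue unlock (finishes hour 12), so it starts at hour 12 and finishes at 12 + 1 = hour 13.
Linen setting cannot start until venue unlock (finishes hour 12); tent raising (finishes hour 13). The controlling bound is hour 13, so linen setting finishes at 13 + 8 = hour 21.
Table placement cannot start until tent raising (finishes hour 13, plus 2-hour gap → hour 15); venue unlock (finishes hour 12, plus 3-hour gap → hour 15). The controlling bound is hour 15, so table placement finishes at 15 + 9 = hour 24.
Floral arrangement cannot start until table placement (finishes hour 24, plus 2-hour gap → hour 26); linen setting (finishes hour 21); venue unlock (finishes hour 12). The controlling bound is hour 26, so floral arrangement finishes at 26 + 7 = hour 33.
Lighting stringing waits on floral arrangement (finishes hour 33); table placement (finishes hour 24, plus 1-hour gap → hour 25). The latest of these is hour 33, which is the earliest lighting stringing can start.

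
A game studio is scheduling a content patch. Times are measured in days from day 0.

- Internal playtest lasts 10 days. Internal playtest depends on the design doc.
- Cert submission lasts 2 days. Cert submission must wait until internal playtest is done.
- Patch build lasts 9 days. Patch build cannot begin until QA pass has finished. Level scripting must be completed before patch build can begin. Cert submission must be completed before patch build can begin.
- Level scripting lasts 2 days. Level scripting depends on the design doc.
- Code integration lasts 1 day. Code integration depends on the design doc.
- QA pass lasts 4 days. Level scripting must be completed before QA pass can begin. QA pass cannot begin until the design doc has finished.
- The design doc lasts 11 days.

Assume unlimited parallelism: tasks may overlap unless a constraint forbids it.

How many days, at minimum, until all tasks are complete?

The design doc has no prerequisites, so it starts at day 0 and finishes at day 11.
After the design doc (finishes day 11), internal playtest can start at day 11 and finishes at day 21.
Cert submission waits on internal playtest (finishes day 21), so it starts at day 21 and finishes at 21 + 2 = day 23.
After the design doc (finishes day 11), code integration can start at day 11 and finishes at day 12.
Level scripting waits on the design doc (finishes day 11), so it starts at day 11 and finishes at 11 + 2 = day 13.
For QA pass: level scripting (finishes day 13); the design doc (finishes day 11). Taking the maximum gives a start of day 13, and it finishes at 13 + 4 = day 17.
For patch build: QA pass (finishes day 17); level scripting (finishes day 13); cert submission (finishes day 23). Taking the maximum gives a start of day 23, and it finishes at 23 + 9 = day 32.
All tasks are finished once the last one completes. Finish times: The design doc at 11, Level scripting at 13, Code integration at 12, Internal playtest at 21, QA pass at 17, Cert submission at 23, Patch build at 32. The latest is day 32.

32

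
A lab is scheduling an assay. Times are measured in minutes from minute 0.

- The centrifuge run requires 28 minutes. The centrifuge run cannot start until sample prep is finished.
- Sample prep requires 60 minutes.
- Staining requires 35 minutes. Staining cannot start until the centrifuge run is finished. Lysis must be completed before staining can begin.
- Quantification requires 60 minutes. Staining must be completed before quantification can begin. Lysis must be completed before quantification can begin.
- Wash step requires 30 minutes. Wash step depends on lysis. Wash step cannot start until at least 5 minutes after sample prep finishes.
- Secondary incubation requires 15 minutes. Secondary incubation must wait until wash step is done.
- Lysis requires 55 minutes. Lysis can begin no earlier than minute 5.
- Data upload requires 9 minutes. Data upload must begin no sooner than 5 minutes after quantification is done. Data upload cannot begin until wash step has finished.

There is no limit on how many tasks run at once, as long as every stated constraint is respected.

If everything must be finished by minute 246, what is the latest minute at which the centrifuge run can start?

Data upload has no dependents, so it just needs to finish by minute 246. Starting by 246 − 9 = minute 237 achieves that.
Quantification has to be done before data upload (must start by minute 237, minus 5-minute gap → minute 232). That means finishing by minute 232, i.e. starting by 232 − 60 = minute 172.
Staining feeds into quantification (must start by minute 172); so staining must finish by minute 172 and therefore start by minute 137.
The centrifuge run feeds into staining (must start by minute 137); so the centrifuge run must finish by minute 137 and therefore start by minute 109.

109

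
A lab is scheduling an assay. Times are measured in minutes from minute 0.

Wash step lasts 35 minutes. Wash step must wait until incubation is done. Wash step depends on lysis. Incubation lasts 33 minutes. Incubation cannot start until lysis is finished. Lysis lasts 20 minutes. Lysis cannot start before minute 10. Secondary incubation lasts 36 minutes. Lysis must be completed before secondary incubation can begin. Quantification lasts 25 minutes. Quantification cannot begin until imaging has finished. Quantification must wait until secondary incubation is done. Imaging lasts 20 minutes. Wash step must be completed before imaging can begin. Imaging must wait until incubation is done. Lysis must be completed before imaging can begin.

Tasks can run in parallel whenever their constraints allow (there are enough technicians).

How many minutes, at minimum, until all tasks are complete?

Lysis waits on its own release at minute 10, so it starts at minute 10 and finishes at 10 + 20 = minute 30.
Secondary incubation waits on lysis (finishes minute 30), so it starts at minute 30 and finishes at 30 + 36 = minute 66.
After lysis (finishes minute 30), incubation can start at minute 30 and finishes at minute 63.
Wash step has to wait for incubation (finishes minute 63); lysis (finishes minute 30). The latest of these is minute 63, so wash step runs minute 63 to 63 + 35 = minute 98.
Imaging cannot start until wash step (finishes minute 98); incubation (finishes minute 63); lysis (finishes minute 30). The controlling bound is minute 98, so imaging finishes at 98 + 20 = minute 118.
Quantification needs all of imaging (finishes minute 118); secondary incubation (finishes minute 66). That puts its earliest start at minute 118; it finishes at 118 + 25 = minute 143.
All tasks are finished once the last one completes. Finish times: Lysis at 30, Incubation at 63, Wash step at 98, Secondary incubation at 66, Imaging at 118, Quantification at 143. The latest is minute 143.

143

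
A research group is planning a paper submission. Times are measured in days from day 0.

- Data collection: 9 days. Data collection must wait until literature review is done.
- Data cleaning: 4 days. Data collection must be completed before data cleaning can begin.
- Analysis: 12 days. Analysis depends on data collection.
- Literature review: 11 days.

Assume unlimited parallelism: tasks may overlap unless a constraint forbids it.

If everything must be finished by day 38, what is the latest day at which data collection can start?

17

To finish by day 38, data cleaning (duration 4) must start no later than day 34.
Nothing follows analysis; the deadline of day 38 is its only limit. It must start by 38 − 12 = day 26.
Data collection feeds data cleaning (must start by day 34); analysis (must start by day 26). Taking the minimum, data collection must finish by day 26 and start by 26 − 9 = day 17.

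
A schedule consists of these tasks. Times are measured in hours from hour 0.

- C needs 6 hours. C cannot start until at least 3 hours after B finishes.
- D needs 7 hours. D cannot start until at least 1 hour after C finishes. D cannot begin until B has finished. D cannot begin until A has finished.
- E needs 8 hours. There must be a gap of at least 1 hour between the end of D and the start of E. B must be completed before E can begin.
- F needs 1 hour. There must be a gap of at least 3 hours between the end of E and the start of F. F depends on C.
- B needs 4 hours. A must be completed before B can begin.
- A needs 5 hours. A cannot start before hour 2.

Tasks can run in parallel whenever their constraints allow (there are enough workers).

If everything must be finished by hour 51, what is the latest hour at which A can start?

12

F must finish by hour 51; it takes 1 hour, so it must start by 51 − 1 = hour 50.
E must finish before F (must start by hour 50, minus 3-hour gap → hour 47). With an 8-hour duration, E must start by 47 − 8 = hour 39.
Since E (must start by hour 39, minus 1-hour gap → hour 38) depends on it, D must finish by hour 38. Backing off its 7-hour duration gives a latest start of hour 31.
C feeds D (must start by hour 31, minus 1-hour gap → hour 30); F (must start by hour 50). Taking the minimum, C must finish by hour 30 and start by 30 − 6 = hour 24.
B feeds C (must start by hour 24, minus 3-hour gap → hour 21); D (must start by hour 31); E (must start by hour 39). Taking the minimum, B must finish by hour 21 and start by 21 − 4 = hour 17.
For A: B (must start by hour 17); D (must start by hour 31). The most restrictive is hour 17; with a 5-hour duration, A must start by hour 12.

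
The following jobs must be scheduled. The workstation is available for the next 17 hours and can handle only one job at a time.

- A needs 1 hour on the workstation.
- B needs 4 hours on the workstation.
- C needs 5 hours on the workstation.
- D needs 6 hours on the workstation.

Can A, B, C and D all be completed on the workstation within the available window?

Yes

Running back to back, the jobs need 1 + 4 + 5 + 6 = 16 hours on the workstation.
Since 16 ≤ 17, they fit within the window.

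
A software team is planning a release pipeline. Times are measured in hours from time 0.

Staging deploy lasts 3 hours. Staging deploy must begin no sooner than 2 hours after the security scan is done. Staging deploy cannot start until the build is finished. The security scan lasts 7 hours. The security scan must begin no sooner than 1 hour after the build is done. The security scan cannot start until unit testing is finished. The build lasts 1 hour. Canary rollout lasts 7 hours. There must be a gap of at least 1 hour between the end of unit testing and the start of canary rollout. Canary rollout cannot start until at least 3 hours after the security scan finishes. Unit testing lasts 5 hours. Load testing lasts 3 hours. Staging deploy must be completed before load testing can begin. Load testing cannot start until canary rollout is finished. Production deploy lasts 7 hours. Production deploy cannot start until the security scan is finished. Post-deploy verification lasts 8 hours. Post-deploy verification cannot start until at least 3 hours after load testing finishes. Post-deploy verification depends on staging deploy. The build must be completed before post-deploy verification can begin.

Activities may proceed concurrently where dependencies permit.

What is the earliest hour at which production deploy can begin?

Unit testing can start immediately at hour 0; it finishes at hour 5.
The build has no prerequisites, so it starts at hour 0 and finishes at hour 1.
For the security scan: the build (finishes hour 1, plus 1-hour gap → hour 2); unit testing (finishes hour 5). Taking the maximum gives a start of hour 5, and it finishes at 5 + 7 = hour 12.
Production deploy waits on the security scan (finishes hour 12), so the earliest it can start is hour 12.

12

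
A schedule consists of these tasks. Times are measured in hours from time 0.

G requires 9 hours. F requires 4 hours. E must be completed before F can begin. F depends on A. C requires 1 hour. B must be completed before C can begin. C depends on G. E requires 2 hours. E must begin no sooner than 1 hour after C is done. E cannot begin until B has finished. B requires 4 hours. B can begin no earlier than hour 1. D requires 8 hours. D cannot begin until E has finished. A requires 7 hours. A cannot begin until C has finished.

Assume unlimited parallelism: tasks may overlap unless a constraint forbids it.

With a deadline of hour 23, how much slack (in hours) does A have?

2

G has no prerequisites, so it starts at hour 0 and finishes at hour 9.
B cannot begin until its own release at hour 1. It runs from hour 1 to 1 + 4 = hour 5.
C has to wait for B (finishes hour 5); G (finishes hour 9). The latest of these is hour 9, so C runs hour 9 to 9 + 1 = hour 10.
A cannot begin until C (finishes hour 10). It runs from hour 10 to 10 + 7 = hour 17.

Working backward from the deadline:
F must finish by hour 23; it takes 4 hours, so it must start by 23 − 4 = hour 19.
A has to be done before F (must start by hour 19). That means finishing by hour 19, i.e. starting by 19 − 7 = hour 12.
So A can start as early as hour 10 and as late as hour 12, giving 12 − 10 = 2 hours of slack.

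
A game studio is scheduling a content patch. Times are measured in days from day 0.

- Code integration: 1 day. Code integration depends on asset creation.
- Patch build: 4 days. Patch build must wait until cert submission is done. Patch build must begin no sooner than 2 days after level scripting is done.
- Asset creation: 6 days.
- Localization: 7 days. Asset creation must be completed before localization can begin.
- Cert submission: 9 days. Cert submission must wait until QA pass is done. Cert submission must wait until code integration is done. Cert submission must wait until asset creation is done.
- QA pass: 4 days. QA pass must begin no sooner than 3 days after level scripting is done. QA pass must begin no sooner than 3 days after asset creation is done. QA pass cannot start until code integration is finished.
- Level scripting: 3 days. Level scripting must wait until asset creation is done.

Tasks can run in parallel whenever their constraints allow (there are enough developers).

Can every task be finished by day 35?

Yes

Asset creation has no prerequisites, so it starts at day 0 and finishes at day 6.
Localization waits on asset creation (finishes day 6), so it starts at day 6 and finishes at 6 + 7 = day 13.
Code integration waits on asset creation (finishes day 6), so it starts at day 6 and finishes at 6 + 1 = day 7.
Level scripting waits on asset creation (finishes day 6), so it starts at day 6 and finishes at 6 + 3 = day 9.
QA pass needs all of level scripting (finishes day 9, plus 3-day gap → day 12); asset creation (finishes day 6, plus 3-day gap → day 9); code integration (finishes day 7). That puts its earliest start at day 12; it finishes at 12 + 4 = day 16.
Cert submission cannot start until QA pass (finishes day 16); code integration (finishes day 7); asset creation (finishes day 6). The controlling bound is day 16, so cert submission finishes at 16 + 9 = day 25.
Patch build needs all of cert submission (finishes day 25); level scripting (finishes day 9, plus 2-day gap → day 11). That puts its earliest start at day 25; it finishes at 25 + 4 = day 29.
Every task is finished by day 29, which is no later than the deadline of 35, so the schedule is feasible.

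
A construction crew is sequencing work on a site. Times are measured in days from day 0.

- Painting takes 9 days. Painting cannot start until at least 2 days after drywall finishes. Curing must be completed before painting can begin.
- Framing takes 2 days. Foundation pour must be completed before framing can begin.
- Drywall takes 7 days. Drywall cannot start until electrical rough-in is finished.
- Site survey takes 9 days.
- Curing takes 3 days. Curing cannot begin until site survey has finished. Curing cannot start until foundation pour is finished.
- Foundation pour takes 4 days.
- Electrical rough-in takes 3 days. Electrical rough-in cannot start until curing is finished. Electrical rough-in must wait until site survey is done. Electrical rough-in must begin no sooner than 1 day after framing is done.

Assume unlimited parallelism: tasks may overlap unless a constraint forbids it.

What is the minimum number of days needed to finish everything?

Foundation pour can start immediately at day 0; it finishes at day 4.
Framing waits on foundation pour (finishes day 4), so it starts at day 4 and finishes at 4 + 2 = day 6.
Site survey has no prerequisites, so it starts at day 0 and finishes at day 9.
For curing: site survey (finishes day 9); foundation pour (finishes day 4). Taking the maximum gives a start of day 9, and it finishes at 9 + 3 = day 12.
For electrical rough-in: curing (finishes day 12); site survey (finishes day 9); framing (finishes day 6, plus 1-day gap → day 7). Taking the maximum gives a start of day 12, and it finishes at 12 + 3 = day 15.
Drywall cannot begin until electrical rough-in (finishes day 15). It runs from day 15 to 15 + 7 = day 22.
For painting: drywall (finishes day 22, plus 2-day gap → day 24); curing (finishes day 12). Taking the maximum gives a start of day 24, and it finishes at 24 + 9 = day 33.
All tasks are finished once the last one completes. Finish times: Site survey at 9, Foundation pour at 4, Curing at 12, Framing at 6, Electrical rough-in at 15, Drywall at 22, Painting at 33. The latest is day 33.

33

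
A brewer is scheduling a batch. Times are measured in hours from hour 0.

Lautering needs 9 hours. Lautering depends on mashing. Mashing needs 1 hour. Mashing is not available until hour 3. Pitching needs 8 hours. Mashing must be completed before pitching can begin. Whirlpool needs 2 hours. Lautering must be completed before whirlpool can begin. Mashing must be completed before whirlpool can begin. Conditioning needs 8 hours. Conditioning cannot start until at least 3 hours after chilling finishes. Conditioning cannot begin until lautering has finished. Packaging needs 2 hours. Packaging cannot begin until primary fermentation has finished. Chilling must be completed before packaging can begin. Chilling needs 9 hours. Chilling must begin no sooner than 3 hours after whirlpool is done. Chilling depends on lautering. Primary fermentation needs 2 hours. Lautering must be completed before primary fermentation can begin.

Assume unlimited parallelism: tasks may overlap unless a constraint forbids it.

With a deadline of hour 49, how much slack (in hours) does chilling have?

11

Mashing cannot begin until its own release at hour 3. It runs from hour 3 to 3 + 1 = hour 4.
Lautering cannot begin until mashing (finishes hour 4). It runs from hour 4 to 4 + 9 = hour 13.
Whirlpool needs all of lautering (finishes hour 13); mashing (finishes hour 4). That puts its earliest start at hour 13; it finishes at 13 + 2 = hour 15.
Chilling has to wait for whirlpool (finishes hour 15, plus 3-hour gap → hour 18); lautering (finishes hour 13). The latest of these is hour 18, so chilling runs hour 18 to 18 + 9 = hour 27.

Working backward from the deadline:
Nothing follows conditioning; the deadline of hour 49 is its only limit. It must start by 49 − 8 = hour 41.
Nothing follows packaging; the deadline of hour 49 is its only limit. It must start by 49 − 2 = hour 47.
For chilling: conditioning (must start by hour 41, minus 3-hour gap → hour 38); packaging (must start by hour 47). The most restrictive is hour 38; with a 9-hour duration, chilling must start by hour 29.
So chilling can start as early as hour 18 and as late as hour 29, giving 29 − 18 = 11 hours of slack.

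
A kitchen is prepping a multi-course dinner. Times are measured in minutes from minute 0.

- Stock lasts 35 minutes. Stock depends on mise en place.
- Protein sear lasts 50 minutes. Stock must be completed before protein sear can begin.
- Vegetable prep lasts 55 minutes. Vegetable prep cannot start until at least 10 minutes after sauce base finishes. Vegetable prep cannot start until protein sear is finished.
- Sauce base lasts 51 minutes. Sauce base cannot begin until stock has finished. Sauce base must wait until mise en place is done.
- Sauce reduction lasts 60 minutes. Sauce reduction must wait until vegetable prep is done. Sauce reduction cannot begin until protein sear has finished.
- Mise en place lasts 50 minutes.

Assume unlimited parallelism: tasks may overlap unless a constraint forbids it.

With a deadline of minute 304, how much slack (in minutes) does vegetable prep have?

Nothing blocks mise en place, so it runs from minute 0 to minute 50.
After mise en place (finishes minute 50), stock can start at minute 50 and finishes at minute 85.
After stock (finishes minute 85), protein sear can start at minute 85 and finishes at minute 135.
For sauce base: stock (finishes minute 85); mise en place (finishes minute 50). Taking the maximum gives a start of minute 85, and it finishes at 85 + 51 = minute 136.
Vegetable prep cannot start until sauce base (finishes minute 136, plus 10-minute gap → minute 146); protein sear (finishes minute 135). The controlling bound is minute 146, so vegetable prep finishes at 146 + 55 = minute 201.

Working backward from the deadline:
To finish by minute 304, sauce reduction (duration 60) must start no later than minute 244.
Vegetable prep has to be done before sauce reduction (must start by minute 244). That means finishing by minute 244, i.e. starting by 244 − 55 = minute 189.
So vegetable prep can start as early as minute 146 and as late as minute 189, giving 189 − 146 = 43 minutes of slack.

43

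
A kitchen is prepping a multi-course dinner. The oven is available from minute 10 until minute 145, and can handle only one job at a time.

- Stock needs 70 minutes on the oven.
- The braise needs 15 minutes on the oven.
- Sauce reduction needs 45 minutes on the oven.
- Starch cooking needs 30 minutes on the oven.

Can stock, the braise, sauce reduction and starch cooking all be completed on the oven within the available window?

No

The oven window is 145 − 10 = 135 minutes.
Running back to back, the jobs need 70 + 15 + 45 + 30 = 160 minutes on the oven.
Since 160 > 135, they cannot all fit.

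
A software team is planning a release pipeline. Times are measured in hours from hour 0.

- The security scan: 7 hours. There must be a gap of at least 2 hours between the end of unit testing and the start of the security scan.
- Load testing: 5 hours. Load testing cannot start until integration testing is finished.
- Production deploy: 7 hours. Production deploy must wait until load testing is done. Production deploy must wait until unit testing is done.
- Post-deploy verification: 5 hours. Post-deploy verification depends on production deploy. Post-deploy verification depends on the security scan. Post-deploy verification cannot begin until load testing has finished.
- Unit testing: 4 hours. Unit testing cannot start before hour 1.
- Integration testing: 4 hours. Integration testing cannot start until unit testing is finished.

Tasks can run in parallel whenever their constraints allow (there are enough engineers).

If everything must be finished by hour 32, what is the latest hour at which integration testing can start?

Post-deploy verification has no dependents, so it just needs to finish by hour 32. Starting by 32 − 5 = hour 27 achieves that.
Production deploy has to be done before post-deploy verification (must start by hour 27). That means finishing by hour 27, i.e. starting by 27 − 7 = hour 20.
For load testing: production deploy (must start by hour 20); post-deploy verification (must start by hour 27). The most restrictive is hour 20; with a 5-hour duration, load testing must start by hour 15.
Integration testing has to be done before load testing (must start by hour 15). That means finishing by hour 15, i.e. starting by 15 − 4 = hour 11.

11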